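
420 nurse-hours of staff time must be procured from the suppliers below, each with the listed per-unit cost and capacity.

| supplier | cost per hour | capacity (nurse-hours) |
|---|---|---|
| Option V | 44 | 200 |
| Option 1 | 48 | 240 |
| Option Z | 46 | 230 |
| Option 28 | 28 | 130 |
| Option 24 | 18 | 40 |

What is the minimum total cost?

Cheapest first:
Option 24 at 18: take all 40 nurse-hours ; 380 still needed.
Option 28 at 28: take all 130 nurse-hours ; 250 still needed.
Take 200 from Option V at 44 ; need 50 more.
Option Z at 46: take 50 of its 230 ; requirement met.
Option 1: unused.
Cost = 40×18 + 130×28 + 200×44 + 50×46 = 15460.

15460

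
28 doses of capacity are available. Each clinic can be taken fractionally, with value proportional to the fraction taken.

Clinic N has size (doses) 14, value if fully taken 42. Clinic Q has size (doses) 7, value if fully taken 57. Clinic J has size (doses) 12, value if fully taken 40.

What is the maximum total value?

Rank by value-to-size ratio: Clinic Q 57/7≈8.14, Clinic J 40/12≈3.33, Clinic N 42/14≈3.
Take all of Clinic Q (7 doses, value 57) — 21 doses left.
Clinic J: take in full, 12 doses for value 40 — 9 left.
9 doses left: a 9/14 share of Clinic N gives 42×9/14 = 27.
Total value = 124.

124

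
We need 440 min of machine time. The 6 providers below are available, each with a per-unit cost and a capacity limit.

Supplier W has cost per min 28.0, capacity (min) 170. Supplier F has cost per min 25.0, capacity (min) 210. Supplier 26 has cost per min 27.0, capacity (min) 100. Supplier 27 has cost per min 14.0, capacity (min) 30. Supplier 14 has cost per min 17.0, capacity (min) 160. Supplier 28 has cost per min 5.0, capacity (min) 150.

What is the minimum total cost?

6390

Fill from the cheapest provider first.
Supplier 28 (5.0): use full 150 ; 290 min to go.
Take 30 from Supplier 27 at 14.0 ; need 260 more.
Supplier 14 (17.0): use full 160 ; 100 min to go.
Take 100 from Supplier F at 25.0 to finish.
Supplier 26, Supplier W: unused.
Cost = 150×5.0 + 30×14.0 + 160×17.0 + 100×25.0 = 6390.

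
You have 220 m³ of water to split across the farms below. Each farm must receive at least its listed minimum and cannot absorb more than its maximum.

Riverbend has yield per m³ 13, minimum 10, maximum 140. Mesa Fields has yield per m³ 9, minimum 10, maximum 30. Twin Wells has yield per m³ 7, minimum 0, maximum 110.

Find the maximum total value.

2440

Meeting every minimum uses 10+10+0 = 20 m³, leaving 200.
Rank by yield per m³: Riverbend 13 > Mesa Fields 9 > Twin Wells 7.
Give Riverbend 130 more to hit its cap of 140 — 70 left.
Give Mesa Fields 20 more to hit its cap of 30 — 50 left.
Only 50 left; Twin Wells takes them to reach 50.
Total = 13×140 + 9×30 + 7×50 = 2440.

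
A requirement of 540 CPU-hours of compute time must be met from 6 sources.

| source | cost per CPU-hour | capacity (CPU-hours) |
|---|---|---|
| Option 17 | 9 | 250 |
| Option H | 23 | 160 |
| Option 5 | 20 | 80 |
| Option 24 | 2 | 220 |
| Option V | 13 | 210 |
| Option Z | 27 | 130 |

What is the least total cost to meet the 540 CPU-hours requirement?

3600

Cheapest first:
Option 24 at 2: take all 220 CPU-hours ; 320 still needed.
Option 17 at 9: take all 250 CPU-hours ; 70 still needed.
Option V (13): take the remaining 70 ; done.
Option 5, Option H, Option Z: unused.
Cost = 220×2 + 250×9 + 70×13 = 3600.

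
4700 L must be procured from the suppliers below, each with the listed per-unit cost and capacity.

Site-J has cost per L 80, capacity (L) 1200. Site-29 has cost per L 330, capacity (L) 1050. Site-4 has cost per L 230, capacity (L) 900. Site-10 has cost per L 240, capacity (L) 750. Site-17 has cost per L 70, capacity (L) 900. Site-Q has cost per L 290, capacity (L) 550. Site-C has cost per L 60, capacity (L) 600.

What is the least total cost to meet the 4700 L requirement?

Cheapest first:
Take 600 from Site-C at 60 ; need 4100 more.
Site-17 (70): use full 900 ; 3200 L to go.
Site-J at 80: take all 1200 L ; 2000 still needed.
Take 900 from Site-4 at 230 ; need 1100 more.
Site-10 at 240: take all 750 L ; 350 still needed.
Site-Q at 290: take 350 of its 550 ; requirement met.
Site-29: unused.
Cost = 600×60 + 900×70 + 1200×80 + 900×230 + 750×240 + 350×290 = 683500.

683500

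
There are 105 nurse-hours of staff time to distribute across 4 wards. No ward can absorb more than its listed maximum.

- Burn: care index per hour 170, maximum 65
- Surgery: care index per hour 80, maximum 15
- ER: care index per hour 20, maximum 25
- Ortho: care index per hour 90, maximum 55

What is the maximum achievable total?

Highest care index per hour first: Burn 170 > Ortho 90 > Surgery 80 > ER 20.
Burn: +65 to 65 (cap) → 40 left.
Only 40 left; Ortho takes them to reach 40.
Total = 170×65 + 90×40 = 14650.

14650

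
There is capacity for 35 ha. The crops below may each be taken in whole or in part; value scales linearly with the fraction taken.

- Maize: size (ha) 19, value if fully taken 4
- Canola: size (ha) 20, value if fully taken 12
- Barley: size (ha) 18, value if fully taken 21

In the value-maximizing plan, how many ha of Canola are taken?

17

Sort by value density: Barley 21/18≈1.17, Canola 12/20≈0.6, Maize 4/19≈0.211.
Take all of Barley (18 ha, value 21) — 17 ha left.
Fill the last 17 ha with part of Canola: 17/20 of it earns 10.2.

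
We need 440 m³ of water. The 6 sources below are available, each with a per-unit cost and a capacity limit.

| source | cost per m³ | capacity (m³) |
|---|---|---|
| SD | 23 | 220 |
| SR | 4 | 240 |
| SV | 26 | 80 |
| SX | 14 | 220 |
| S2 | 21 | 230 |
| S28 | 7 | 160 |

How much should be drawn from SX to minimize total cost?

Fill from the cheapest source first.
Take 240 from SR at 4 → need 200 more.
S28 (7): use full 160 → 40 m³ to go.
SX (14): take the remaining 40 → done.
S2, SD, SV: unused.

40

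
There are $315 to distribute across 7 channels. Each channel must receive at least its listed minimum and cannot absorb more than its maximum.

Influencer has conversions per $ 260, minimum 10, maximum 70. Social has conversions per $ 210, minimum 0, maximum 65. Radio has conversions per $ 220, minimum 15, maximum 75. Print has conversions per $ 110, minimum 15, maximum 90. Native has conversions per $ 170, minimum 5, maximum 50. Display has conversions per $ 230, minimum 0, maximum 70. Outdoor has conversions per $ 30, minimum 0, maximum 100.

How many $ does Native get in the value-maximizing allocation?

Meeting every minimum uses 10+0+15+15+5+0+0 = 45 $, leaving 270.
Order the channels by conversions per $: Influencer 260 > Display 230 > Radio 220 > Social 210 > Native 170 > Print 110 > Outdoor 30.
Influencer: +60 to 70 (cap) — 210 left.
Give Display 70 more to hit its cap of 70 — 140 left.
Radio: +60 to 75 (cap) — 80 left.
Give Social 65 more to hit its cap of 65 — 15 left.
Only 15 left; Native takes them to reach 20.

20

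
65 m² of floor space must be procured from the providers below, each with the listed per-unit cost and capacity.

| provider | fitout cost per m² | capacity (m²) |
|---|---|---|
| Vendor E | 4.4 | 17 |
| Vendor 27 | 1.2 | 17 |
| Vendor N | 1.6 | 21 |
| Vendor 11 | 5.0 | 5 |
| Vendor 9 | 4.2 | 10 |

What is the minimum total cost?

170.8

Use providers in increasing cost order.
Vendor 27 at 1.2: take all 17 m² → 48 still needed.
Take 21 from Vendor N at 1.6 → need 27 more.
Vendor 9 (4.2): use full 10 → 17 m² to go.
Vendor E (4.4): use full 17 → 0 m² to go.
Vendor 11: unused.
Cost = 17×1.2 + 21×1.6 + 10×4.2 + 17×4.4 = 170.8.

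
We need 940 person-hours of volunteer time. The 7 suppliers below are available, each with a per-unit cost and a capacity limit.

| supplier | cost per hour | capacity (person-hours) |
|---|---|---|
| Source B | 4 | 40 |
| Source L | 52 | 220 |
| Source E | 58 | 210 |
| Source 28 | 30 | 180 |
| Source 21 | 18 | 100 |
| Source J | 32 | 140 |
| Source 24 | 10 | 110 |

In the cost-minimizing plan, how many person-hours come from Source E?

150

Use suppliers in increasing cost order.
Take 40 from Source B at 4 — need 900 more.
Take 110 from Source 24 at 10 — need 790 more.
Source 21 at 18: take all 100 person-hours — 690 still needed.
Source 28 at 30: take all 180 person-hours — 510 still needed.
Take 140 from Source J at 32 — need 370 more.
Take 220 from Source L at 52 — need 150 more.
Source E at 58: take 150 of its 210 — requirement met.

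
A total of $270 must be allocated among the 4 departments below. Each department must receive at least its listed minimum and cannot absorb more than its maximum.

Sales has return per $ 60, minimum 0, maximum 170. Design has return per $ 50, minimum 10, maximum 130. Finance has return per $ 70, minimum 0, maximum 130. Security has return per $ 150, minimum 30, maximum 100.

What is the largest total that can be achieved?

26400

Meeting every minimum uses 0+10+0+30 = 40 $, leaving 230.
Highest return per $ first: Security 150 > Finance 70 > Sales 60 > Design 50.
Security: +70 to 100 (cap) → 160 left.
Give Finance 130 more to hit its cap of 130 → 30 left.
Sales: +30 (room for 170) → 30. Pool exhausted.
Total = 60×30 + 50×10 + 70×130 + 150×100 = 26400.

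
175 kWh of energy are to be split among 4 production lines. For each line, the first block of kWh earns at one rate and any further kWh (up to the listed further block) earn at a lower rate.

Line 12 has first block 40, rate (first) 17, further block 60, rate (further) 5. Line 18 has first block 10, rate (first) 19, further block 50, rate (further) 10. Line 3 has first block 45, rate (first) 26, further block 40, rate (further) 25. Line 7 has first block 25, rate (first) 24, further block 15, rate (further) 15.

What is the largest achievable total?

3865

Rank every tier by rate: Line 3/T1 26 > Line 3/T2 25 > Line 7/T1 24 > Line 18/T1 19 > Line 12/T1 17 > Line 7/T2 15 > Line 18/T2 10 > Line 12/T2 5.
Line 3 T1 at 26: fill all 45 — 130 left.
Line 3 T2 at 25: fill all 40 — 90 left.
Line 7/T1 (24): +25 — 65 left.
Line 18/T1 (19): +10 — 55 left.
Line 12 T1 at 17: fill all 40 — 15 left.
Line 7 T2 at 15: fill all 15 — 0 left.
Total = 26×45 + 25×40 + 24×25 + 19×10 + 17×40 + 15×15 = 3865.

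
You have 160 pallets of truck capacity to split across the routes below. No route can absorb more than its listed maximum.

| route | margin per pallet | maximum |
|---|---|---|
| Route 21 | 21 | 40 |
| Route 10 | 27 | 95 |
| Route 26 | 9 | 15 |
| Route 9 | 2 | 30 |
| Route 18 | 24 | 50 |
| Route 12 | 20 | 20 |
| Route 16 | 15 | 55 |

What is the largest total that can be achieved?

Order the routes by margin per pallet: Route 10 27 > Route 18 24 > Route 21 21 > Route 12 20 > Route 16 15 > Route 26 9 > Route 9 2.
Route 10: +95 to 95 (cap) ; 65 left.
Route 18: +50 to 50 (cap) ; 15 left.
Route 21: +15 (room for 40) → 15. Pool exhausted.
Total = 21×15 + 27×95 + 24×50 = 4080.

4080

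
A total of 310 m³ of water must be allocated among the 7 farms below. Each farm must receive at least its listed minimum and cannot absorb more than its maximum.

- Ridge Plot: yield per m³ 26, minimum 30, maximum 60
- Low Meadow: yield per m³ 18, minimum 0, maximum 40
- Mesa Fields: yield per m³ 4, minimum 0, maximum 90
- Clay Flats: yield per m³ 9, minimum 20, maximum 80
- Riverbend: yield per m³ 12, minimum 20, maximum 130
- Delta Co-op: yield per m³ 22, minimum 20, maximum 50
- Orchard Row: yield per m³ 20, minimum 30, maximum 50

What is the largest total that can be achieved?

Meeting every minimum uses 30+0+0+20+20+20+30 = 120 m³, leaving 190.
Rank by yield per m³: Ridge Plot 26 > Delta Co-op 22 > Orchard Row 20 > Low Meadow 18 > Riverbend 12 > Clay Flats 9 > Mesa Fields 4.
Give Ridge Plot 30 more to hit its cap of 60 — 160 left.
Delta Co-op takes 30 more to reach its cap of 50 — 130 left.
Give Orchard Row 20 more to hit its cap of 50 — 110 left.
Low Meadow takes 40 more to reach its cap of 40 — 70 left.
Riverbend has room for 110 more but only 70 remain, so it gets 90.
Total = 26×60 + 18×40 + 9×20 + 12×90 + 22×50 + 20×50 = 5640.

5640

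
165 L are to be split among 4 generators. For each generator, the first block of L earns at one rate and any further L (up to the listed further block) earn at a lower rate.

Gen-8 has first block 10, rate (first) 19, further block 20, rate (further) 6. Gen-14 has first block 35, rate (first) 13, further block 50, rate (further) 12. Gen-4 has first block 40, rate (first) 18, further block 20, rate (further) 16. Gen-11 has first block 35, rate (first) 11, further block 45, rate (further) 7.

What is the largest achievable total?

Rank every tier by rate: Gen-8/first 19 > Gen-4/first 18 > Gen-4/second 16 > Gen-14/first 13 > Gen-14/second 12 > Gen-11/first 11 > Gen-11/second 7 > Gen-8/second 6.
Fill Gen-8 first block (10 at 19) → 155 left.
Gen-4/first (18): +40 → 115 left.
Gen-4 second at 16: fill all 20 → 95 left.
Fill Gen-14 first block (35 at 13) → 60 left.
Gen-14/second (12): +50 → 10 left.
Gen-11 first at 11: only 10 left, fill 10.
Total = 19×10 + 18×40 + 16×20 + 13×35 + 12×50 + 11×10 = 2395.

2395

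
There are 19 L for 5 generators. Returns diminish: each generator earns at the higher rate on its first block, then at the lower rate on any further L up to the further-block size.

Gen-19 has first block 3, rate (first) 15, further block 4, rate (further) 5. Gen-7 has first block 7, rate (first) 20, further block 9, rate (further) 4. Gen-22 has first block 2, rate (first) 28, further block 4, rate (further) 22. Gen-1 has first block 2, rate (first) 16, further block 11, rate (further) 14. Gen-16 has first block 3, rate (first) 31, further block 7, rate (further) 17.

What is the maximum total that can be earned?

Rank every tier by rate: Gen-16/T1 31 > Gen-22/T1 28 > Gen-22/T2 22 > Gen-7/T1 20 > Gen-16/T2 17 > Gen-1/T1 16 > Gen-19/T1 15 > Gen-1/T2 14 > Gen-19/T2 5 > Gen-7/T2 4.
Fill Gen-16 T1 block (3 at 31) → 16 left.
Fill Gen-22 T1 block (2 at 28) → 14 left.
Gen-22/T2 (22): +4 → 10 left.
Fill Gen-7 T1 block (7 at 20) → 3 left.
3 remain; put them into Gen-16 T2 at 17.
Total = 31×3 + 28×2 + 22×4 + 20×7 + 17×3 = 428.

428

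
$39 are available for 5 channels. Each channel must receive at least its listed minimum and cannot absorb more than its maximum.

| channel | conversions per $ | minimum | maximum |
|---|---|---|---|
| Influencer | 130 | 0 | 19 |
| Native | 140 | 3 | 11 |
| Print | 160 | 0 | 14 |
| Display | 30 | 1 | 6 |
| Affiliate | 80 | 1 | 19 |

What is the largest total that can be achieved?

Meeting every minimum uses 0+3+0+1+1 = 5 $, leaving 34.
Highest conversions per $ first: Print 160 > Native 140 > Influencer 130 > Affiliate 80 > Display 30.
Print takes 14 more to reach its cap of 14 — 20 left.
Native: +8 to 11 (cap) — 12 left.
Only 12 left; Influencer takes them to reach 12.
Total = 130×12 + 140×11 + 160×14 + 30×1 + 80×1 = 5450.

5450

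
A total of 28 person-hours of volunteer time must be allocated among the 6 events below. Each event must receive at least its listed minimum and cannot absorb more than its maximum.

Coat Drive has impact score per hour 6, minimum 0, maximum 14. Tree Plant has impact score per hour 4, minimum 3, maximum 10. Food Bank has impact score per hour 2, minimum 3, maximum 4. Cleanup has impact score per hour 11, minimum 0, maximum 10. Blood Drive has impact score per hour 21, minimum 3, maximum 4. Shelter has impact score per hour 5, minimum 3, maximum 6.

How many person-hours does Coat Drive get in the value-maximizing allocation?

5

Meeting every minimum uses 0+3+3+0+3+3 = 12 person-hours, leaving 16.
Order the events by impact score per hour: Blood Drive 21 > Cleanup 11 > Coat Drive 6 > Shelter 5 > Tree Plant 4 > Food Bank 2.
Blood Drive takes 1 more to reach its cap of 4 — 15 left.
Give Cleanup 10 more to hit its cap of 10 — 5 left.
Only 5 left; Coat Drive takes them to reach 5.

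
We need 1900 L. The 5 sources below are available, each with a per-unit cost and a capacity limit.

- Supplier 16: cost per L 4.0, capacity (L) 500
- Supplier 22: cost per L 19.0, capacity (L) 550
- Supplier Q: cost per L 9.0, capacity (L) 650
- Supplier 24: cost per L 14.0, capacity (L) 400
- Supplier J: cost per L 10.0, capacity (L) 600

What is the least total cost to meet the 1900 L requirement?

Cheapest first:
Supplier 16 at 4.0: take all 500 L → 1400 still needed.
Supplier Q at 9.0: take all 650 L → 750 still needed.
Supplier J (10.0): use full 600 → 150 L to go.
Supplier 24 at 14.0: take 150 of its 400 → requirement met.
Supplier 22: unused.
Cost = 500×4.0 + 650×9.0 + 600×10.0 + 150×14.0 = 15950.

15950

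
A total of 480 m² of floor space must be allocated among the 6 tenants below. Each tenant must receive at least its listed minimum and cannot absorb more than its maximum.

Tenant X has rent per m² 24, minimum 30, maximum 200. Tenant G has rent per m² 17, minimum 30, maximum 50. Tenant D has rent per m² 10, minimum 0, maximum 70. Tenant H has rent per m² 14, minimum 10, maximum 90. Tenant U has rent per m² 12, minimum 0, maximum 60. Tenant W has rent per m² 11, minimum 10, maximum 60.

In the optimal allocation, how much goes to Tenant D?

Meeting every minimum uses 30+30+0+10+0+10 = 80 m², leaving 400.
Highest rent per m² first: Tenant X 24 > Tenant G 17 > Tenant H 14 > Tenant U 12 > Tenant W 11 > Tenant D 10.
Tenant X: +170 to 200 (cap) — 230 left.
Give Tenant G 20 more to hit its cap of 50 — 210 left.
Tenant H takes 80 more to reach its cap of 90 — 130 left.
Tenant U takes 60 more to reach its cap of 60 — 70 left.
Tenant W: +50 to 60 (cap) — 20 left.
Tenant D: +20 (room for 70) → 20. Pool exhausted.

20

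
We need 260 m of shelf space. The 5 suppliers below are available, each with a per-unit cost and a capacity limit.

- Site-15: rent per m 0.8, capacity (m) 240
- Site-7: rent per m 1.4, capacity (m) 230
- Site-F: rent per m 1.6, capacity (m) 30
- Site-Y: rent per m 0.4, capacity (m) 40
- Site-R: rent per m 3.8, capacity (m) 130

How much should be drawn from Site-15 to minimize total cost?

Fill from the cheapest supplier first.
Site-Y at 0.4: take all 40 m — 220 still needed.
Site-15 at 0.8: take 220 of its 240 — requirement met.
Site-7, Site-F, Site-R: unused.

220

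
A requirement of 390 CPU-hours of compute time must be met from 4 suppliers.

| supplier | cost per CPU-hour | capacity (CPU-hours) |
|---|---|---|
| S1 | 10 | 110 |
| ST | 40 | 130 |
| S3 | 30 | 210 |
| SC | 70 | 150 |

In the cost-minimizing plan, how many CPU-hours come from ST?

70

Cheapest first:
S1 (10): use full 110 → 280 CPU-hours to go.
S3 (30): use full 210 → 70 CPU-hours to go.
Take 70 from ST at 40 to finish.
SC: unused.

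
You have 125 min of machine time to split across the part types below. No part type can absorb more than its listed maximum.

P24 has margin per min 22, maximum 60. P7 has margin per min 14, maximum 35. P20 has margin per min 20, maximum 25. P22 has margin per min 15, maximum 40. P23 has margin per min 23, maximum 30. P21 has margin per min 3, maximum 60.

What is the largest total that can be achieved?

2660

Highest margin per min first: P23 23 > P24 22 > P20 20 > P22 15 > P7 14 > P21 3.
P23: +30 to 30 (cap) — 95 left.
P24 takes 60 to reach its cap of 60 — 35 left.
Give P20 25 to hit its cap of 25 — 10 left.
P22: +10 (room for 40) → 10. Pool exhausted.
Total = 22×60 + 20×25 + 15×10 + 23×30 = 2660.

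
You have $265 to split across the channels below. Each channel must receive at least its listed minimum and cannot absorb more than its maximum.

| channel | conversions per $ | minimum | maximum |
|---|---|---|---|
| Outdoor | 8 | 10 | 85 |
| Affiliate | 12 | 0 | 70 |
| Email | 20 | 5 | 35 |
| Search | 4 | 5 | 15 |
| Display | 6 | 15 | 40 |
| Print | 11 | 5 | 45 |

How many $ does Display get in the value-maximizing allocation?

25

Meeting every minimum uses 10+0+5+5+15+5 = 40 $, leaving 225.
Order the channels by conversions per $: Email 20 > Affiliate 12 > Print 11 > Outdoor 8 > Display 6 > Search 4.
Give Email 30 more to hit its cap of 35 → 195 left.
Affiliate takes 70 more to reach its cap of 70 → 125 left.
Print takes 40 more to reach its cap of 45 → 85 left.
Give Outdoor 75 more to hit its cap of 85 → 10 left.
Only 10 left; Display takes them to reach 25.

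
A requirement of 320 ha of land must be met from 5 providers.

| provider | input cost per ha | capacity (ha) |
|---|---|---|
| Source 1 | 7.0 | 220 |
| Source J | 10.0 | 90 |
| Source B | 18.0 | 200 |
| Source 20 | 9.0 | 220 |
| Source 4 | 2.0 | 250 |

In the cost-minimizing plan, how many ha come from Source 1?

Cheapest first:
Take 250 from Source 4 at 2.0 ; need 70 more.
Source 1 at 7.0: take 70 of its 220 ; requirement met.
Source 20, Source J, Source B: unused.

70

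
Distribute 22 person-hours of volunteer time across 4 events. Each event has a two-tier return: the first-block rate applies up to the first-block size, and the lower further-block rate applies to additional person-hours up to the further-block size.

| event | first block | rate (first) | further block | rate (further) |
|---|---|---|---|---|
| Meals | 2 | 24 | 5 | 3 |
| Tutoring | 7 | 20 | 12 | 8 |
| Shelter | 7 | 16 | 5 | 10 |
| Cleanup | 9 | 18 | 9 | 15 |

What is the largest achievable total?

Rank every tier by rate: Meals/first 24 > Tutoring/first 20 > Cleanup/first 18 > Shelter/first 16 > Cleanup/second 15 > Shelter/second 10 > Tutoring/second 8 > Meals/second 3.
Meals/first (24): +2 ; 20 left.
Fill Tutoring first block (7 at 20) ; 13 left.
Cleanup/first (18): +9 ; 4 left.
Shelter first at 16: only 4 left, fill 4.
Total = 24×2 + 20×7 + 18×9 + 16×4 = 414.

414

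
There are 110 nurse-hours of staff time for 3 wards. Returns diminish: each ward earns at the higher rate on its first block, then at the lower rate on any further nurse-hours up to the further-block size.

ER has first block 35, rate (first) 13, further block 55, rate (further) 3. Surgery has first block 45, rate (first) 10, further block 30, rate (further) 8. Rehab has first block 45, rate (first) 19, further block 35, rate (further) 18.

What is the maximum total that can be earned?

Rank every tier by rate: Rehab/tier1 19 > Rehab/tier2 18 > ER/tier1 13 > Surgery/tier1 10 > Surgery/tier2 8 > ER/tier2 3.
Fill Rehab tier1 block (45 at 19) ; 65 left.
Rehab/tier2 (18): +35 ; 30 left.
30 remain; put them into ER tier1 at 13.
Total = 19×45 + 18×35 + 13×30 = 1875.

1875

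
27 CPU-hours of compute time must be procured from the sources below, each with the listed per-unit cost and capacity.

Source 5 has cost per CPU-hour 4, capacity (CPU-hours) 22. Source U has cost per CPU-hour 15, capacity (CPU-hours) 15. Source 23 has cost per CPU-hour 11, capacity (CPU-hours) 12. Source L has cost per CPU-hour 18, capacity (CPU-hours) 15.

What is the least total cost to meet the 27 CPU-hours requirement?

Use sources in increasing cost order.
Source 5 (4): use full 22 — 5 CPU-hours to go.
Source 23 at 11: take 5 of its 12 — requirement met.
Source U, Source L: unused.
Cost = 22×4 + 5×11 = 143.

143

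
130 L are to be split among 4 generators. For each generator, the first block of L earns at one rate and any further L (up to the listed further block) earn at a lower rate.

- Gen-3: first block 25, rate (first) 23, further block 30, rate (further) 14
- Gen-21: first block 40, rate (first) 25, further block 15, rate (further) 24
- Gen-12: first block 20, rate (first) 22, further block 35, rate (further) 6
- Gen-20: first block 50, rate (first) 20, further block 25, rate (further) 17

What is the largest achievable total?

Order all 8 blocks by rate: Gen-21/T1 25 > Gen-21/T2 24 > Gen-3/T1 23 > Gen-12/T1 22 > Gen-20/T1 20 > Gen-20/T2 17 > Gen-3/T2 14 > Gen-12/T2 6.
Gen-21/T1 (25): +40 ; 90 left.
Gen-21/T2 (24): +15 ; 75 left.
Gen-3/T1 (23): +25 ; 50 left.
Gen-12 T1 at 22: fill all 20 ; 30 left.
30 remain; put them into Gen-20 T1 at 20.
Total = 25×40 + 24×15 + 23×25 + 22×20 + 20×30 = 2975.

2975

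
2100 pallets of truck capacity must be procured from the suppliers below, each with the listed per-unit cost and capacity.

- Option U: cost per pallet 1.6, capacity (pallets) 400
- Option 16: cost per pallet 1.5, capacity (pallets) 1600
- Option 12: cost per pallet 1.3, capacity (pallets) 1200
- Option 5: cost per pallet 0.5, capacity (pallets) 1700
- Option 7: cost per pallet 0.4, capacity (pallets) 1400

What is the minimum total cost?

Cheapest first:
Take 1400 from Option 7 at 0.4 ; need 700 more.
Option 5 (0.5): take the remaining 700 ; done.
Option 12, Option 16, Option U: unused.
Cost = 1400×0.4 + 700×0.5 = 910.

910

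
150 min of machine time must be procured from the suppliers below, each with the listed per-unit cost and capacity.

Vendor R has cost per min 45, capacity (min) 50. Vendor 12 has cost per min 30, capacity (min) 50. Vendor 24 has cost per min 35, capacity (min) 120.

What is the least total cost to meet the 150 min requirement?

5000

Use suppliers in increasing cost order.
Vendor 12 at 30: take all 50 min → 100 still needed.
Vendor 24 at 35: take 100 of its 120 → requirement met.
Vendor R: unused.
Cost = 50×30 + 100×35 = 5000.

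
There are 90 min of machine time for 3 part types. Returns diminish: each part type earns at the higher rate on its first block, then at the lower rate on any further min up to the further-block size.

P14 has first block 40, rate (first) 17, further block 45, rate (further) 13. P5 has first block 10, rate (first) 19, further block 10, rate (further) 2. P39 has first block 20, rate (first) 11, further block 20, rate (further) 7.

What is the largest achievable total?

1390

Order all 6 blocks by rate: P5/first 19 > P14/first 17 > P14/second 13 > P39/first 11 > P39/second 7 > P5/second 2.
P5 first at 19: fill all 10 ; 80 left.
P14 first at 17: fill all 40 ; 40 left.
P14 second at 13: only 40 left, fill 40.
Total = 19×10 + 17×40 + 13×40 = 1390.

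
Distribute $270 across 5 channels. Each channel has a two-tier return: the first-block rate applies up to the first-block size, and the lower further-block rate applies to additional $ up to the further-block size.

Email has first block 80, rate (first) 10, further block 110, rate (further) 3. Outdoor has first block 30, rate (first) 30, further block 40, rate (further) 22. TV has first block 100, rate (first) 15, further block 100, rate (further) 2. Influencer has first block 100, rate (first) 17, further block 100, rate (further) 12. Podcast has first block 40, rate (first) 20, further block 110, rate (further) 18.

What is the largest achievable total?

Treat each block as its own option and order by rate: Outdoor/T1 30 > Outdoor/T2 22 > Podcast/T1 20 > Podcast/T2 18 > Influencer/T1 17 > TV/T1 15 > Influencer/T2 12 > Email/T1 10 > Email/T2 3 > TV/T2 2.
Outdoor/T1 (30): +30 ; 240 left.
Outdoor T2 at 22: fill all 40 ; 200 left.
Podcast/T1 (20): +40 ; 160 left.
Podcast T2 at 18: fill all 110 ; 50 left.
Influencer T1 at 17: only 50 left, fill 50.
Total = 30×30 + 22×40 + 20×40 + 18×110 + 17×50 = 5410.

5410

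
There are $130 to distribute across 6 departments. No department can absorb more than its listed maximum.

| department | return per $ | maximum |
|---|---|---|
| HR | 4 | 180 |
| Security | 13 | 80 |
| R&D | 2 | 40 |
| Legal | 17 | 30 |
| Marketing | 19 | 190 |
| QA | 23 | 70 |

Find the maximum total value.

2750

Rank by return per $: QA 23 > Marketing 19 > Legal 17 > Security 13 > HR 4 > R&D 2.
Give QA 70 to hit its cap of 70 ; 60 left.
Only 60 left; Marketing takes them to reach 60.
Total = 19×60 + 23×70 = 2750.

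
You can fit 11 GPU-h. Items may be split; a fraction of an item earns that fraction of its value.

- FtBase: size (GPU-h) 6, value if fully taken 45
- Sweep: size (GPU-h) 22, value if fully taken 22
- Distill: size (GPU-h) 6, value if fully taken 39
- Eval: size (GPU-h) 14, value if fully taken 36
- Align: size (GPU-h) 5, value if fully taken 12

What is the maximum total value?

77.5

Rank by value-to-size ratio: FtBase 45/6≈7.5, Distill 39/6≈6.5, Eval 36/14≈2.57, Align 12/5≈2.4, Sweep 22/22≈1.
FtBase: take in full, 6 GPU-h for value 45 → 5 left.
5 GPU-h left: a 5/6 share of Distill gives 39×5/6 = 32.5.
Total value = 77.5.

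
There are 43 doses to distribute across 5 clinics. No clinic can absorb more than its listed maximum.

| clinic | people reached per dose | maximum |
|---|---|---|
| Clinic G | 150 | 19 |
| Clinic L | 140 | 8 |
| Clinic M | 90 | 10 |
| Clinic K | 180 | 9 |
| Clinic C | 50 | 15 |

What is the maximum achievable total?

Rank by people reached per dose: Clinic K 180 > Clinic G 150 > Clinic L 140 > Clinic M 90 > Clinic C 50.
Clinic K: +9 to 9 (cap) — 34 left.
Give Clinic G 19 to hit its cap of 19 — 15 left.
Clinic L: +8 to 8 (cap) — 7 left.
Clinic M has room for 10 but only 7 remain, so it gets 7.
Total = 150×19 + 140×8 + 90×7 + 180×9 = 6220.

6220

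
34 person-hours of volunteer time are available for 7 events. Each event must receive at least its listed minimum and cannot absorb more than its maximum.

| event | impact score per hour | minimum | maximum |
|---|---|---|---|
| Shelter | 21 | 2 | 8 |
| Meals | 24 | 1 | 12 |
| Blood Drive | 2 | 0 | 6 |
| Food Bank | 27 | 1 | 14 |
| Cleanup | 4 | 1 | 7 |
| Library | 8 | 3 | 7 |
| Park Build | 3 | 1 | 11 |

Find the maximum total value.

760

Meeting every minimum uses 2+1+0+1+1+3+1 = 9 person-hours, leaving 25.
Order the events by impact score per hour: Food Bank 27 > Meals 24 > Shelter 21 > Library 8 > Cleanup 4 > Park Build 3 > Blood Drive 2.
Food Bank takes 13 more to reach its cap of 14 ; 12 left.
Meals: +11 to 12 (cap) ; 1 left.
Shelter: +1 (room for 6) → 3. Pool exhausted.
Total = 21×3 + 24×12 + 27×14 + 4×1 + 8×3 + 3×1 = 760.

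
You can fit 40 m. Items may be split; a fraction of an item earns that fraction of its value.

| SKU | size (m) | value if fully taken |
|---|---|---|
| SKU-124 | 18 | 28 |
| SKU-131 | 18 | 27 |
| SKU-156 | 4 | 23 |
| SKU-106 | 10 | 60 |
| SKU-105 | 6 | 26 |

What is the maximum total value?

140

Best value per unit of size first: SKU-106 60/10≈6, SKU-156 23/4≈5.75, SKU-105 26/6≈4.33, SKU-124 28/18≈1.56, SKU-131 27/18≈1.5.
SKU-106: take in full, 10 m for value 60 ; 30 left.
SKU-156: take in full, 4 m for value 23 ; 26 left.
All 6 m of SKU-105 fit (value 26) ; 20 remain.
SKU-124: take in full, 18 m for value 28 ; 2 left.
Fill the last 2 m with part of SKU-131: 2/18 of it earns 3.
Total value = 140.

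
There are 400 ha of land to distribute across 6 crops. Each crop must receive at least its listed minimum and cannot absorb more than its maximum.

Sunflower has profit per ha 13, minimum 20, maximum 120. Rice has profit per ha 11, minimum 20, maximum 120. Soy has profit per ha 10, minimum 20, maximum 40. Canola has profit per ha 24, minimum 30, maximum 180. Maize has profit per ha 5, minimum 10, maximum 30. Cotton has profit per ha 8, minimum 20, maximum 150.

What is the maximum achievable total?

6840

Meeting every minimum uses 20+20+20+30+10+20 = 120 ha, leaving 280.
Highest profit per ha first: Canola 24 > Sunflower 13 > Rice 11 > Soy 10 > Cotton 8 > Maize 5.
Canola: +150 to 180 (cap) → 130 left.
Give Sunflower 100 more to hit its cap of 120 → 30 left.
Rice: +30 (room for 100) → 50. Pool exhausted.
Total = 13×120 + 11×50 + 10×20 + 24×180 + 5×10 + 8×20 = 6840.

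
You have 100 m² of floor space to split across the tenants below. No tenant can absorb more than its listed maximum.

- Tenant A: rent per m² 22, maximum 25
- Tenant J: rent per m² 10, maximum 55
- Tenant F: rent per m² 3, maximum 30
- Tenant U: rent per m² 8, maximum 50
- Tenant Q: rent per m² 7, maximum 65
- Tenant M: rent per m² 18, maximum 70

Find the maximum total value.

Rank by rent per m²: Tenant A 22 > Tenant M 18 > Tenant J 10 > Tenant U 8 > Tenant Q 7 > Tenant F 3.
Tenant A: +25 to 25 (cap) ; 75 left.
Tenant M takes 70 to reach its cap of 70 ; 5 left.
Tenant J: +5 (room for 55) → 5. Pool exhausted.
Total = 22×25 + 10×5 + 18×70 = 1860.

1860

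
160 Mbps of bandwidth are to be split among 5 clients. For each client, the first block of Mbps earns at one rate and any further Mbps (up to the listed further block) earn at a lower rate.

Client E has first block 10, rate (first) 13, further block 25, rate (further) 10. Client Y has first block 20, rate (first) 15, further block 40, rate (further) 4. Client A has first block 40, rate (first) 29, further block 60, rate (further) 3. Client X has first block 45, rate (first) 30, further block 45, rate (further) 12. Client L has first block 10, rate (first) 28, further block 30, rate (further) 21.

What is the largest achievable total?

Order all 10 blocks by rate: Client X/T1 30 > Client A/T1 29 > Client L/T1 28 > Client L/T2 21 > Client Y/T1 15 > Client E/T1 13 > Client X/T2 12 > Client E/T2 10 > Client Y/T2 4 > Client A/T2 3.
Client X T1 at 30: fill all 45 — 115 left.
Fill Client A T1 block (40 at 29) — 75 left.
Client L T1 at 28: fill all 10 — 65 left.
Fill Client L T2 block (30 at 21) — 35 left.
Client Y T1 at 15: fill all 20 — 15 left.
Client E/T1 (13): +10 — 5 left.
5 remain; put them into Client X T2 at 12.
Total = 30×45 + 29×40 + 28×10 + 21×30 + 15×20 + 13×10 + 12×5 = 3910.

3910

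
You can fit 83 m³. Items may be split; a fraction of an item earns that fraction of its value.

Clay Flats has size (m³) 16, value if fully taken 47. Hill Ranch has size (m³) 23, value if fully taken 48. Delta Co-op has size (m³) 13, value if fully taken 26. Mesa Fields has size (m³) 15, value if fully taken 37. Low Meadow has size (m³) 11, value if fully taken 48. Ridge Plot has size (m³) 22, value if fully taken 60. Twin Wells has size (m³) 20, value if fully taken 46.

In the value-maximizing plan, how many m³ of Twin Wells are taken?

Sort by value density: Low Meadow 48/11≈4.36, Clay Flats 47/16≈2.94, Ridge Plot 60/22≈2.73, Mesa Fields 37/15≈2.47, Twin Wells 46/20≈2.3, Hill Ranch 48/23≈2.09, Delta Co-op 26/13≈2.
All 11 m³ of Low Meadow fit (value 48) — 72 remain.
All 16 m³ of Clay Flats fit (value 47) — 56 remain.
Ridge Plot: take in full, 22 m³ for value 60 — 34 left.
All 15 m³ of Mesa Fields fit (value 37) — 19 remain.
Only 19 m³ remain; take 19/20 of Twin Wells for value 46×19/20 = 43.7.

19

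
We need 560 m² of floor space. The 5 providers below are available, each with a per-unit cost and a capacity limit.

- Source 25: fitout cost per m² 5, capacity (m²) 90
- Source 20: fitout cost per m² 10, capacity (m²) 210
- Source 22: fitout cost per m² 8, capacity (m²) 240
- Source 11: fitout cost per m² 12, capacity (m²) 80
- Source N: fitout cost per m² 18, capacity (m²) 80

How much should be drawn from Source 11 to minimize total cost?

Fill from the cheapest provider first.
Source 25 (5): use full 90 ; 470 m² to go.
Source 22 (8): use full 240 ; 230 m² to go.
Source 20 at 10: take all 210 m² ; 20 still needed.
Source 11 at 12: take 20 of its 80 ; requirement met.
Source N: unused.

20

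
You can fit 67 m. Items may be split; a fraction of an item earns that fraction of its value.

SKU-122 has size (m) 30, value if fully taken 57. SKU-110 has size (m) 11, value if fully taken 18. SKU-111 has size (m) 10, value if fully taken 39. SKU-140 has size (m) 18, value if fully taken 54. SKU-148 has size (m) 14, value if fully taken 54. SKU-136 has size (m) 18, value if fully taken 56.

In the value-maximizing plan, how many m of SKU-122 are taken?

7

Best value per unit of size first: SKU-111 39/10≈3.9, SKU-148 54/14≈3.86, SKU-136 56/18≈3.11, SKU-140 54/18≈3, SKU-122 57/30≈1.9, SKU-110 18/11≈1.64.
SKU-111: take in full, 10 m for value 39 — 57 left.
All 14 m of SKU-148 fit (value 54) — 43 remain.
Take all of SKU-136 (18 m, value 56) — 25 m left.
Take all of SKU-140 (18 m, value 54) — 7 m left.
7 m left: a 7/30 share of SKU-122 gives 57×7/30 = 13.3.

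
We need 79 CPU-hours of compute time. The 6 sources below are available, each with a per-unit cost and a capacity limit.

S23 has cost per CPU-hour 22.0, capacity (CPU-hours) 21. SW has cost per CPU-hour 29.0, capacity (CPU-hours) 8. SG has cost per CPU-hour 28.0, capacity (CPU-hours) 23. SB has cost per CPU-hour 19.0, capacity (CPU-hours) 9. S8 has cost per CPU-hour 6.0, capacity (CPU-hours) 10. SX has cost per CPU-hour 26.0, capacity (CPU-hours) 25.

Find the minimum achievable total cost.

1735

Use sources in increasing cost order.
S8 (6.0): use full 10 — 69 CPU-hours to go.
SB at 19.0: take all 9 CPU-hours — 60 still needed.
Take 21 from S23 at 22.0 — need 39 more.
SX (26.0): use full 25 — 14 CPU-hours to go.
SG at 28.0: take 14 of its 23 — requirement met.
SW: unused.
Cost = 10×6.0 + 9×19.0 + 21×22.0 + 25×26.0 + 14×28.0 = 1735.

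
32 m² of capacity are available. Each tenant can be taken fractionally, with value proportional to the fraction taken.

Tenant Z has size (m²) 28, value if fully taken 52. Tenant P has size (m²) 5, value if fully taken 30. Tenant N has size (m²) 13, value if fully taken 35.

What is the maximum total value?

91

Sort by value density: Tenant P 30/5≈6, Tenant N 35/13≈2.69, Tenant Z 52/28≈1.86.
Tenant P: take in full, 5 m² for value 30 — 27 left.
All 13 m² of Tenant N fit (value 35) — 14 remain.
Only 14 m² remain; take 14/28 of Tenant Z for value 52×14/28 = 26.
Total value = 91.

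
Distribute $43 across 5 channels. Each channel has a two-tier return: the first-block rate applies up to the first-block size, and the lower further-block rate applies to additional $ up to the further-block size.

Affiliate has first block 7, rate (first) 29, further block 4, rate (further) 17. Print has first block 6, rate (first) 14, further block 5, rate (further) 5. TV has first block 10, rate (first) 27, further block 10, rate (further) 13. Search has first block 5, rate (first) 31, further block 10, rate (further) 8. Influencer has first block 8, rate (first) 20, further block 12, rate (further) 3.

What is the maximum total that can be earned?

Treat each block as its own option and order by rate: Search/T1 31 > Affiliate/T1 29 > TV/T1 27 > Influencer/T1 20 > Affiliate/T2 17 > Print/T1 14 > TV/T2 13 > Search/T2 8 > Print/T2 5 > Influencer/T2 3.
Search T1 at 31: fill all 5 ; 38 left.
Fill Affiliate T1 block (7 at 29) ; 31 left.
Fill TV T1 block (10 at 27) ; 21 left.
Influencer T1 at 20: fill all 8 ; 13 left.
Affiliate/T2 (17): +4 ; 9 left.
Print/T1 (14): +6 ; 3 left.
TV T2 at 13: only 3 left, fill 3.
Total = 31×5 + 29×7 + 27×10 + 20×8 + 17×4 + 14×6 + 13×3 = 979.

979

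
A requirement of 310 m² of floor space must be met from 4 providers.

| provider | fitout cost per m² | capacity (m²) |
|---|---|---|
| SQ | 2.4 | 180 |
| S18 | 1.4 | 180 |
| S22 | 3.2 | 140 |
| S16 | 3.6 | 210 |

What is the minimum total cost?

564

Cheapest first:
S18 at 1.4: take all 180 m² → 130 still needed.
SQ (2.4): take the remaining 130 → done.
S22, S16: unused.
Cost = 180×1.4 + 130×2.4 = 564.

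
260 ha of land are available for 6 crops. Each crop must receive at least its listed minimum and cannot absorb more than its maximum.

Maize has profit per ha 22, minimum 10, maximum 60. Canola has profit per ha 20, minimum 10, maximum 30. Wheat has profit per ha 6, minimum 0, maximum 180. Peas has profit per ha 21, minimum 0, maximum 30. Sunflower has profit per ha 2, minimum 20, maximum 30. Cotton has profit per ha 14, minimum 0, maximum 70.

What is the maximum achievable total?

3870

Meeting every minimum uses 10+10+0+0+20+0 = 40 ha, leaving 220.
Highest profit per ha first: Maize 22 > Peas 21 > Canola 20 > Cotton 14 > Wheat 6 > Sunflower 2.
Maize takes 50 more to reach its cap of 60 → 170 left.
Peas: +30 to 30 (cap) → 140 left.
Give Canola 20 more to hit its cap of 30 → 120 left.
Cotton takes 70 more to reach its cap of 70 → 50 left.
Only 50 left; Wheat takes them to reach 50.
Total = 22×60 + 20×30 + 6×50 + 21×30 + 2×20 + 14×70 = 3870.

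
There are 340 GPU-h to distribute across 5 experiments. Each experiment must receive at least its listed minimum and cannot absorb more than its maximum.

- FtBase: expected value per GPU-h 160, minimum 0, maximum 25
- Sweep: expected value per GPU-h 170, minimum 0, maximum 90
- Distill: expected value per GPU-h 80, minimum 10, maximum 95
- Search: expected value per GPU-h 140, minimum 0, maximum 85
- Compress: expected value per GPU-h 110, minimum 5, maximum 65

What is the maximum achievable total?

Meeting every minimum uses 0+0+10+0+5 = 15 GPU-h, leaving 325.
Highest expected value per GPU-h first: Sweep 170 > FtBase 160 > Search 140 > Compress 110 > Distill 80.
Sweep takes 90 more to reach its cap of 90 ; 235 left.
Give FtBase 25 more to hit its cap of 25 ; 210 left.
Give Search 85 more to hit its cap of 85 ; 125 left.
Compress takes 60 more to reach its cap of 65 ; 65 left.
Distill has room for 85 more but only 65 remain, so it gets 75.
Total = 160×25 + 170×90 + 80×75 + 140×85 + 110×65 = 44350.

44350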